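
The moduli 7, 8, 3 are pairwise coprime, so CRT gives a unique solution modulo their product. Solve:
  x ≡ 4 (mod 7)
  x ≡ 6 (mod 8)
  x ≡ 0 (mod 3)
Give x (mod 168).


Moduli 7, 8, 3 are pairwise coprime; by CRT there is a unique solution modulo M = 7 · 8 · 3 = 168.
Solve pairwise, accumulating the modulus:
  Start with x ≡ 4 (mod 7).
  Combine with x ≡ 6 (mod 8): since gcd(7, 8) = 1, we get a unique residue mod 56.
    Write x = 4 + 7·t and substitute into x ≡ 6 (mod 8): 7·t ≡ 6 − 4 = 2 (mod 8).
    The inverse of 7 mod 8 is 7 (since 7·7 = 49 = 6·8 + 1), so t ≡ 7·2 = 14 ≡ 6 (mod 8).
    Then x = 4 + 7·6 = 46, valid modulo lcm(7, 8) = 56: x ≡ 46 (mod 56).
  Combine with x ≡ 0 (mod 3): since gcd(56, 3) = 1, we get a unique residue mod 168.
    Write x = 46 + 56·t and substitute into x ≡ 0 (mod 3): 56·t ≡ 0 − 46 = -46 (mod 3).
    Reduce coefficients mod 3: 2·t ≡ 2 (mod 3).
    The inverse of 2 mod 3 is 2 (since 2·2 = 4 = 1·3 + 1), so t ≡ 2·2 = 4 ≡ 1 (mod 3).
    Then x = 46 + 56·1 = 102, valid modulo lcm(56, 3) = 168: x ≡ 102 (mod 168).
Verify: 102 mod 7 = 4 ✓, 102 mod 8 = 6 ✓, 102 mod 3 = 0 ✓.

x ≡ 102 (mod 168).


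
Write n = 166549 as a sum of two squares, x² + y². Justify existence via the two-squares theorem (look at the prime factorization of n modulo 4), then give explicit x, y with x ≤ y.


Step 1: Factor n = 166549 = 17 · 97 · 101.
Step 2: Check the mod-4 condition on each prime factor: 17 ≡ 1 (mod 4), exponent 1; 97 ≡ 1 (mod 4), exponent 1; 101 ≡ 1 (mod 4), exponent 1.
All primes ≡ 3 (mod 4) appear to even exponent (or don't appear), so by the two-squares theorem n IS expressible as a sum of two squares.
Step 3: Build a representation. Here n = 17 · 97 · 101 is a product of primes ≡ 1 (mod 4). Each prime p ≡ 1 (mod 4) is itself a sum of two squares; find a² by testing p − a² for a perfect square:
  17: 17 − 1² = 16 = 4² ⇒ 17 = 1² + 4².
  97: 97 − 1² = 96, 97 − 2² = 93, 97 − 3² = 88, 97 − 4² = 81 = 9² ⇒ 97 = 4² + 9².
  101: 101 − 1² = 100 = 10² ⇒ 101 = 1² + 10².
  Combine using the Brahmagupta–Fibonacci identity (a² + b²)(c² + d²) = (ac − bd)² + (ad + bc)² = (ac + bd)² + (ad − bc)²:
  17 · 97 = 1649: from (1² + 4²)(4² + 9²), take (1·4 − 4·9, 1·9 + 4·4) = (4 − 36, 9 + 16) = (-32, 25); dropping signs (only squares matter) gives (32, 25); check 32² + 25² = 1024 + 625 = 1649 ✓.
  1649 · 101 = 166549: from (32² + 25²)(1² + 10²), take (32·1 − 25·10, 32·10 + 25·1) = (32 − 250, 320 + 25) = (-218, 345); dropping signs (only squares matter) gives (218, 345); check 218² + 345² = 47524 + 119025 = 166549 ✓.
Step 4: Order so x ≤ y and verify: 218² + 345² = 47524 + 119025 = 166549 = n. ✓

n = 166549 = 218² + 345² (one valid representation with x ≤ y).


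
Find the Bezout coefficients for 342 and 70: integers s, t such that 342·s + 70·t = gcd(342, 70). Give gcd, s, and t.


Euclidean algorithm on (342, 70) — divide until remainder is 0:
  342 = 4 · 70 + 62
  70 = 1 · 62 + 8
  62 = 7 · 8 + 6
  8 = 1 · 6 + 2
  6 = 3 · 2 + 0
gcd(342, 70) = 2.
Track Bezout coefficients alongside the remainders: start with r₀ = 342 = a·1 + b·0 (s = 1, t = 0) and r₁ = 70 = a·0 + b·1 (s = 0, t = 1); each new remainder r_{k+1} = r_{k-1} − q_k·r_k inherits s_{k+1} = s_{k-1} − q_k·s_k, t_{k+1} = t_{k-1} − q_k·t_k, so r_k = a·s_k + b·t_k at every step:
  q = 4: r = 62, s = 1 − 4·0 = 1, t = 0 − 4·1 = -4  (check: 342·1 + 70·(-4) = 62)
  q = 1: r = 8, s = 0 − 1·1 = -1, t = 1 − 1·(-4) = 5  (check: 342·(-1) + 70·5 = 8)
  q = 7: r = 6, s = 1 − 7·(-1) = 8, t = -4 − 7·5 = -39  (check: 342·8 + 70·(-39) = 6)
  q = 1: r = 2, s = -1 − 1·8 = -9, t = 5 − 1·(-39) = 44  (check: 342·(-9) + 70·44 = 2)
The row with r = 2 (the gcd) gives the Bezout coefficients s = -9, t = 44.
Result: 342 · (-9) + 70 · (44) = 2.

gcd(342, 70) = 2; s = -9, t = 44 (check: 342·(-9) + 70·44 = 2).


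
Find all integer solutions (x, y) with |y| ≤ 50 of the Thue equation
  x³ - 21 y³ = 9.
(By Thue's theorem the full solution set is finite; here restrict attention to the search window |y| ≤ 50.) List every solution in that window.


The equation is x³ - 21y³ = 9. For fixed y, x³ = 21·y³ + 9, so a solution requires the RHS to be a perfect cube.
Strategy: iterate y from -50 to 50, compute RHS = 21·y³ + 9, and check whether it is a (positive or negative) perfect cube.
Check small values of y:
  y = 0: RHS = 9 is not a perfect cube.
  y = 1: RHS = 30 is not a perfect cube.
  y = -1: RHS = -12 is not a perfect cube.
  y = 2: RHS = 177 is not a perfect cube.
  y = -2: RHS = -159 is not a perfect cube.
  y = 3: RHS = 576 is not a perfect cube.
  y = -3: RHS = -558 is not a perfect cube.
Continuing the search up to |y| = 50 finds no solutions either.
No (x, y) in the scanned range satisfies the equation.

No integer solutions with |y| ≤ 50.


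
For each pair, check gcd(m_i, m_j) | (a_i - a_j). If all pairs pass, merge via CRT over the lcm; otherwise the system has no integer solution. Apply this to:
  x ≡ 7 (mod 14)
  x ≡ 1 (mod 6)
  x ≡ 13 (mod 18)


Moduli 14, 6, 18 are not pairwise coprime, so CRT works modulo lcm(m_i) when all pairwise compatibility conditions hold.
Pairwise compatibility: gcd(m_i, m_j) must divide a_i - a_j for every pair.
Merge one congruence at a time:
  Start: x ≡ 7 (mod 14).
  Combine with x ≡ 1 (mod 6): gcd(14, 6) = 2; 1 - 7 = -6, which IS divisible by 2, so compatible.
    Write x = 7 + 14·t and substitute into x ≡ 1 (mod 6): 14·t ≡ 1 − 7 = -6 (mod 6).
    Divide the congruence (and modulus) by g = 2: 7·t ≡ -3 (mod 3).
    Reduce coefficients mod 3: 1·t ≡ 0 (mod 3).
    So t ≡ 0 (mod 3).
    Then x = 7 + 14·0 = 7, valid modulo lcm(14, 6) = 42: x ≡ 7 (mod 42).
  Combine with x ≡ 13 (mod 18): gcd(42, 18) = 6; 13 - 7 = 6, which IS divisible by 6, so compatible.
    Write x = 7 + 42·t and substitute into x ≡ 13 (mod 18): 42·t ≡ 13 − 7 = 6 (mod 18).
    Divide the congruence (and modulus) by g = 6: 7·t ≡ 1 (mod 3).
    Reduce coefficients mod 3: 1·t ≡ 1 (mod 3).
    So t ≡ 1 (mod 3).
    Then x = 7 + 42·1 = 49, valid modulo lcm(42, 18) = 126: x ≡ 49 (mod 126).
Verify: 49 mod 14 = 7, 49 mod 6 = 1, 49 mod 18 = 13.

x ≡ 49 (mod 126).


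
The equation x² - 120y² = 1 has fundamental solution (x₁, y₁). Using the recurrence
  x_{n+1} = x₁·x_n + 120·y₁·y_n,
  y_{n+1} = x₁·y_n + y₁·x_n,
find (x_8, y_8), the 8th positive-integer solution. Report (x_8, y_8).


Step 1: Find the fundamental solution (x₁, y₁) of x² - 120y² = 1.
  Expand √120 as a continued fraction. a₀ = ⌊√120⌋ = 10; iterate m_{k+1} = d_k·a_k − m_k, d_{k+1} = (120 − m_{k+1}²)/d_k, a_{k+1} = ⌊(a₀ + m_{k+1})/d_{k+1}⌋ (starting m₀ = 0, d₀ = 1), with convergents p_k = a_k·p_{k-1} + p_{k-2}, q_k = a_k·q_{k-1} + q_{k-2} (p₋₁ = 1, q₋₁ = 0):
  k = 0: a₀ = 10; p₀/q₀ = 10/1; p₀² − 120·q₀² = 100 − 120 = -20.
  k = 1: m = 10, d = 20, a = ⌊(10 + 10)/20⌋ = 1; p/q = (1·10 + 1)/(1·1 + 0) = 11/1; p² − 120·q² = 121 − 120 = 1.
  The first convergent with p² − 120·q² = 1 gives the fundamental solution (x₁, y₁) = (11, 1).
Step 2: Apply the recurrence (x_{n+1}, y_{n+1}) = (x₁x_n + 120y₁y_n, x₁y_n + y₁x_n) repeatedly.
  From (x_1, y_1) = (11, 1): x_2 = 11·11 + 120·1·1 = 241; y_2 = 11·1 + 1·11 = 22.
  From (x_2, y_2) = (241, 22): x_3 = 11·241 + 120·1·22 = 5291; y_3 = 11·22 + 1·241 = 483.
  From (x_3, y_3) = (5291, 483): x_4 = 11·5291 + 120·1·483 = 116161; y_4 = 11·483 + 1·5291 = 10604.
  From (x_4, y_4) = (116161, 10604): x_5 = 11·116161 + 120·1·10604 = 2550251; y_5 = 11·10604 + 1·116161 = 232805.
  From (x_5, y_5) = (2550251, 232805): x_6 = 11·2550251 + 120·1·232805 = 55989361; y_6 = 11·232805 + 1·2550251 = 5111106.
  From (x_6, y_6) = (55989361, 5111106): x_7 = 11·55989361 + 120·1·5111106 = 1229215691; y_7 = 11·5111106 + 1·55989361 = 112211527.
  From (x_7, y_7) = (1229215691, 112211527): x_8 = 11·1229215691 + 120·1·112211527 = 26986755841; y_8 = 11·112211527 + 1·1229215691 = 2463542488.
Step 3: Verify x_8² - 120·y_8² = 728284990821747617281 - 728284990821747617280 = 1 (should be 1). ✓

(x_1, y_1) = (11, 1); (x_8, y_8) = (26986755841, 2463542488).


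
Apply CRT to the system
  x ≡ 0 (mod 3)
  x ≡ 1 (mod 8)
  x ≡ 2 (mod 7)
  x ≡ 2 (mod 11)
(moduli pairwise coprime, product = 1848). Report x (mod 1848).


Product of moduli M = 3 · 8 · 7 · 11 = 1848.
Merge one congruence at a time:
  Start: x ≡ 0 (mod 3).
  Combine with x ≡ 1 (mod 8); new modulus lcm = 24.
    Write x = 0 + 3·t and substitute into x ≡ 1 (mod 8): 3·t ≡ 1 − 0 = 1 (mod 8).
    The inverse of 3 mod 8 is 3 (since 3·3 = 9 = 1·8 + 1), so t ≡ 3·1 = 3 ≡ 3 (mod 8).
    Then x = 0 + 3·3 = 9, valid modulo lcm(3, 8) = 24: x ≡ 9 (mod 24).
  Combine with x ≡ 2 (mod 7); new modulus lcm = 168.
    Write x = 9 + 24·t and substitute into x ≡ 2 (mod 7): 24·t ≡ 2 − 9 = -7 (mod 7).
    Reduce coefficients mod 7: 3·t ≡ 0 (mod 7).
    The inverse of 3 mod 7 is 5 (since 3·5 = 15 = 2·7 + 1), so t ≡ 5·0 = 0 ≡ 0 (mod 7).
    Then x = 9 + 24·0 = 9, valid modulo lcm(24, 7) = 168: x ≡ 9 (mod 168).
  Combine with x ≡ 2 (mod 11); new modulus lcm = 1848.
    Write x = 9 + 168·t and substitute into x ≡ 2 (mod 11): 168·t ≡ 2 − 9 = -7 (mod 11).
    Reduce coefficients mod 11: 3·t ≡ 4 (mod 11).
    The inverse of 3 mod 11 is 4 (since 3·4 = 12 = 1·11 + 1), so t ≡ 4·4 = 16 ≡ 5 (mod 11).
    Then x = 9 + 168·5 = 849, valid modulo lcm(168, 11) = 1848: x ≡ 849 (mod 1848).
Verify against each original: 849 mod 3 = 0, 849 mod 8 = 1, 849 mod 7 = 2, 849 mod 11 = 2.

x ≡ 849 (mod 1848).


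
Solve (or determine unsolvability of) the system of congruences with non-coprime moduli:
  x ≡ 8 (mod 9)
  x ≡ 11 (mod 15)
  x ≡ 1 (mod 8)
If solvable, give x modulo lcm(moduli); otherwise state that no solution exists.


Moduli 9, 15, 8 are not pairwise coprime, so CRT works modulo lcm(m_i) when all pairwise compatibility conditions hold.
Pairwise compatibility: gcd(m_i, m_j) must divide a_i - a_j for every pair.
Merge one congruence at a time:
  Start: x ≡ 8 (mod 9).
  Combine with x ≡ 11 (mod 15): gcd(9, 15) = 3; 11 - 8 = 3, which IS divisible by 3, so compatible.
    Write x = 8 + 9·t and substitute into x ≡ 11 (mod 15): 9·t ≡ 11 − 8 = 3 (mod 15).
    Divide the congruence (and modulus) by g = 3: 3·t ≡ 1 (mod 5).
    The inverse of 3 mod 5 is 2 (since 3·2 = 6 = 1·5 + 1), so t ≡ 2·1 = 2 ≡ 2 (mod 5).
    Then x = 8 + 9·2 = 26, valid modulo lcm(9, 15) = 45: x ≡ 26 (mod 45).
  Combine with x ≡ 1 (mod 8): gcd(45, 8) = 1; 1 - 26 = -25, which IS divisible by 1, so compatible.
    Write x = 26 + 45·t and substitute into x ≡ 1 (mod 8): 45·t ≡ 1 − 26 = -25 (mod 8).
    Reduce coefficients mod 8: 5·t ≡ 7 (mod 8).
    The inverse of 5 mod 8 is 5 (since 5·5 = 25 = 3·8 + 1), so t ≡ 5·7 = 35 ≡ 3 (mod 8).
    Then x = 26 + 45·3 = 161, valid modulo lcm(45, 8) = 360: x ≡ 161 (mod 360).
Verify: 161 mod 9 = 8, 161 mod 15 = 11, 161 mod 8 = 1.

x ≡ 161 (mod 360).


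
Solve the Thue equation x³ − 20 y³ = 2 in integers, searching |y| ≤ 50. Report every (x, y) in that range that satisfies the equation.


The equation is x³ - 20y³ = 2. For fixed y, x³ = 20·y³ + 2, so a solution requires the RHS to be a perfect cube.
Strategy: iterate y from -50 to 50, compute RHS = 20·y³ + 2, and check whether it is a (positive or negative) perfect cube.
Check small values of y:
  y = 0: RHS = 2 is not a perfect cube.
  y = 1: RHS = 22 is not a perfect cube.
  y = -1: RHS = -18 is not a perfect cube.
  y = 2: RHS = 162 is not a perfect cube.
  y = -2: RHS = -158 is not a perfect cube.
  y = 3: RHS = 542 is not a perfect cube.
  y = -3: RHS = -538 is not a perfect cube.
Continuing the search up to |y| = 50 finds no solutions either.
No (x, y) in the scanned range satisfies the equation.

No integer solutions with |y| ≤ 50.


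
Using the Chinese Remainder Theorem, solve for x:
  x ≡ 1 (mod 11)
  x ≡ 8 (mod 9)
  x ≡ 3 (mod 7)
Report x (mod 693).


Moduli 11, 9, 7 are pairwise coprime; by CRT there is a unique solution modulo M = 11 · 9 · 7 = 693.
Solve pairwise, accumulating the modulus:
  Start with x ≡ 1 (mod 11).
  Combine with x ≡ 8 (mod 9): since gcd(11, 9) = 1, we get a unique residue mod 99.
    Write x = 1 + 11·t and substitute into x ≡ 8 (mod 9): 11·t ≡ 8 − 1 = 7 (mod 9).
    Reduce coefficients mod 9: 2·t ≡ 7 (mod 9).
    The inverse of 2 mod 9 is 5 (since 2·5 = 10 = 1·9 + 1), so t ≡ 5·7 = 35 ≡ 8 (mod 9).
    Then x = 1 + 11·8 = 89, valid modulo lcm(11, 9) = 99: x ≡ 89 (mod 99).
  Combine with x ≡ 3 (mod 7): since gcd(99, 7) = 1, we get a unique residue mod 693.
    Write x = 89 + 99·t and substitute into x ≡ 3 (mod 7): 99·t ≡ 3 − 89 = -86 (mod 7).
    Reduce coefficients mod 7: 1·t ≡ 5 (mod 7).
    So t ≡ 5 (mod 7).
    Then x = 89 + 99·5 = 584, valid modulo lcm(99, 7) = 693: x ≡ 584 (mod 693).
Verify: 584 mod 11 = 1 ✓, 584 mod 9 = 8 ✓, 584 mod 7 = 3 ✓.

x ≡ 584 (mod 693).


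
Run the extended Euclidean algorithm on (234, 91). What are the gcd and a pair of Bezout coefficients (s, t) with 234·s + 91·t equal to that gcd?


Euclidean algorithm on (234, 91) — divide until remainder is 0:
  234 = 2 · 91 + 52
  91 = 1 · 52 + 39
  52 = 1 · 39 + 13
  39 = 3 · 13 + 0
gcd(234, 91) = 13.
Track Bezout coefficients alongside the remainders: start with r₀ = 234 = a·1 + b·0 (s = 1, t = 0) and r₁ = 91 = a·0 + b·1 (s = 0, t = 1); each new remainder r_{k+1} = r_{k-1} − q_k·r_k inherits s_{k+1} = s_{k-1} − q_k·s_k, t_{k+1} = t_{k-1} − q_k·t_k, so r_k = a·s_k + b·t_k at every step:
  q = 2: r = 52, s = 1 − 2·0 = 1, t = 0 − 2·1 = -2  (check: 234·1 + 91·(-2) = 52)
  q = 1: r = 39, s = 0 − 1·1 = -1, t = 1 − 1·(-2) = 3  (check: 234·(-1) + 91·3 = 39)
  q = 1: r = 13, s = 1 − 1·(-1) = 2, t = -2 − 1·3 = -5  (check: 234·2 + 91·(-5) = 13)
The row with r = 13 (the gcd) gives the Bezout coefficients s = 2, t = -5.
Result: 234 · (2) + 91 · (-5) = 13.

gcd(234, 91) = 13; s = 2, t = -5 (check: 234·2 + 91·(-5) = 13).


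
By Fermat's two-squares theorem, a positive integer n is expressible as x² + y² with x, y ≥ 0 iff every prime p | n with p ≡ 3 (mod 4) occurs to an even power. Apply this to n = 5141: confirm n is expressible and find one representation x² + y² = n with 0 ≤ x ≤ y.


Step 1: Factor n = 5141 = 53 · 97.
Step 2: Check the mod-4 condition on each prime factor: 53 ≡ 1 (mod 4), exponent 1; 97 ≡ 1 (mod 4), exponent 1.
All primes ≡ 3 (mod 4) appear to even exponent (or don't appear), so by the two-squares theorem n IS expressible as a sum of two squares.
Step 3: Build a representation. Here n = 53 · 97 is a product of primes ≡ 1 (mod 4). Each prime p ≡ 1 (mod 4) is itself a sum of two squares; find a² by testing p − a² for a perfect square:
  53: 53 − 1² = 52, 53 − 2² = 49 = 7² ⇒ 53 = 2² + 7².
  97: 97 − 1² = 96, 97 − 2² = 93, 97 − 3² = 88, 97 − 4² = 81 = 9² ⇒ 97 = 4² + 9².
  Combine using the Brahmagupta–Fibonacci identity (a² + b²)(c² + d²) = (ac − bd)² + (ad + bc)² = (ac + bd)² + (ad − bc)²:
  53 · 97 = 5141: from (2² + 7²)(4² + 9²), take (2·4 − 7·9, 2·9 + 7·4) = (8 − 63, 18 + 28) = (-55, 46); dropping signs (only squares matter) gives (55, 46); check 55² + 46² = 3025 + 2116 = 5141 ✓.
Step 4: Order so x ≤ y and verify: 46² + 55² = 2116 + 3025 = 5141 = n. ✓

n = 5141 = 46² + 55² (one valid representation with x ≤ y).


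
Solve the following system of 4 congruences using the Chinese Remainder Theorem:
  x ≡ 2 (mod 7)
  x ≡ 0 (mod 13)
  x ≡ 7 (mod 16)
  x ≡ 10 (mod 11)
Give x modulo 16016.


Product of moduli M = 7 · 13 · 16 · 11 = 16016.
Merge one congruence at a time:
  Start: x ≡ 2 (mod 7).
  Combine with x ≡ 0 (mod 13); new modulus lcm = 91.
    Write x = 2 + 7·t and substitute into x ≡ 0 (mod 13): 7·t ≡ 0 − 2 = -2 (mod 13).
    Reduce coefficients mod 13: 7·t ≡ 11 (mod 13).
    The inverse of 7 mod 13 is 2 (since 7·2 = 14 = 1·13 + 1), so t ≡ 2·11 = 22 ≡ 9 (mod 13).
    Then x = 2 + 7·9 = 65, valid modulo lcm(7, 13) = 91: x ≡ 65 (mod 91).
  Combine with x ≡ 7 (mod 16); new modulus lcm = 1456.
    Write x = 65 + 91·t and substitute into x ≡ 7 (mod 16): 91·t ≡ 7 − 65 = -58 (mod 16).
    Reduce coefficients mod 16: 11·t ≡ 6 (mod 16).
    The inverse of 11 mod 16 is 3 (since 11·3 = 33 = 2·16 + 1), so t ≡ 3·6 = 18 ≡ 2 (mod 16).
    Then x = 65 + 91·2 = 247, valid modulo lcm(91, 16) = 1456: x ≡ 247 (mod 1456).
  Combine with x ≡ 10 (mod 11); new modulus lcm = 16016.
    Write x = 247 + 1456·t and substitute into x ≡ 10 (mod 11): 1456·t ≡ 10 − 247 = -237 (mod 11).
    Reduce coefficients mod 11: 4·t ≡ 5 (mod 11).
    The inverse of 4 mod 11 is 3 (since 4·3 = 12 = 1·11 + 1), so t ≡ 3·5 = 15 ≡ 4 (mod 11).
    Then x = 247 + 1456·4 = 6071, valid modulo lcm(1456, 11) = 16016: x ≡ 6071 (mod 16016).
Verify against each original: 6071 mod 7 = 2, 6071 mod 13 = 0, 6071 mod 16 = 7, 6071 mod 11 = 10.

x ≡ 6071 (mod 16016).


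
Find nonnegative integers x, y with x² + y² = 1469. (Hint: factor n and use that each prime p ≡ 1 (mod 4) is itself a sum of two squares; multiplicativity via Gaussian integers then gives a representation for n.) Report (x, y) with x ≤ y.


Step 1: Factor n = 1469 = 13 · 113.
Step 2: Check the mod-4 condition on each prime factor: 13 ≡ 1 (mod 4), exponent 1; 113 ≡ 1 (mod 4), exponent 1.
All primes ≡ 3 (mod 4) appear to even exponent (or don't appear), so by the two-squares theorem n IS expressible as a sum of two squares.
Step 3: Build a representation. Here n = 13 · 113 is a product of primes ≡ 1 (mod 4). Each prime p ≡ 1 (mod 4) is itself a sum of two squares; find a² by testing p − a² for a perfect square:
  13: 13 − 1² = 12, 13 − 2² = 9 = 3² ⇒ 13 = 2² + 3².
  113: 113 − 1² = 112, 113 − 2² = 109, 113 − 3² = 104, 113 − 4² = 97, 113 − 5² = 88, 113 − 6² = 77, 113 − 7² = 64 = 8² ⇒ 113 = 7² + 8².
  Combine using the Brahmagupta–Fibonacci identity (a² + b²)(c² + d²) = (ac − bd)² + (ad + bc)² = (ac + bd)² + (ad − bc)²:
  13 · 113 = 1469: from (2² + 3²)(7² + 8²), take (2·7 − 3·8, 2·8 + 3·7) = (14 − 24, 16 + 21) = (-10, 37); dropping signs (only squares matter) gives (10, 37); check 10² + 37² = 100 + 1369 = 1469 ✓.
Step 4: Order so x ≤ y and verify: 10² + 37² = 100 + 1369 = 1469 = n. ✓

n = 1469 = 10² + 37² (one valid representation with x ≤ y).


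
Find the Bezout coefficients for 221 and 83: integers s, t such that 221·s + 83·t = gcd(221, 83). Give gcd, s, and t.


Euclidean algorithm on (221, 83) — divide until remainder is 0:
  221 = 2 · 83 + 55
  83 = 1 · 55 + 28
  55 = 1 · 28 + 27
  28 = 1 · 27 + 1
  27 = 27 · 1 + 0
gcd(221, 83) = 1.
Track Bezout coefficients alongside the remainders: start with r₀ = 221 = a·1 + b·0 (s = 1, t = 0) and r₁ = 83 = a·0 + b·1 (s = 0, t = 1); each new remainder r_{k+1} = r_{k-1} − q_k·r_k inherits s_{k+1} = s_{k-1} − q_k·s_k, t_{k+1} = t_{k-1} − q_k·t_k, so r_k = a·s_k + b·t_k at every step:
  q = 2: r = 55, s = 1 − 2·0 = 1, t = 0 − 2·1 = -2  (check: 221·1 + 83·(-2) = 55)
  q = 1: r = 28, s = 0 − 1·1 = -1, t = 1 − 1·(-2) = 3  (check: 221·(-1) + 83·3 = 28)
  q = 1: r = 27, s = 1 − 1·(-1) = 2, t = -2 − 1·3 = -5  (check: 221·2 + 83·(-5) = 27)
  q = 1: r = 1, s = -1 − 1·2 = -3, t = 3 − 1·(-5) = 8  (check: 221·(-3) + 83·8 = 1)
The row with r = 1 (the gcd) gives the Bezout coefficients s = -3, t = 8.
Result: 221 · (-3) + 83 · (8) = 1.

gcd(221, 83) = 1; s = -3, t = 8 (check: 221·(-3) + 83·8 = 1).


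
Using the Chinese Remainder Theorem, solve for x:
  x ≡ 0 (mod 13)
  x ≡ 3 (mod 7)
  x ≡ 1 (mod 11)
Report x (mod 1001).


Moduli 13, 7, 11 are pairwise coprime; by CRT there is a unique solution modulo M = 13 · 7 · 11 = 1001.
Solve pairwise, accumulating the modulus:
  Start with x ≡ 0 (mod 13).
  Combine with x ≡ 3 (mod 7): since gcd(13, 7) = 1, we get a unique residue mod 91.
    Write x = 0 + 13·t and substitute into x ≡ 3 (mod 7): 13·t ≡ 3 − 0 = 3 (mod 7).
    Reduce coefficients mod 7: 6·t ≡ 3 (mod 7).
    The inverse of 6 mod 7 is 6 (since 6·6 = 36 = 5·7 + 1), so t ≡ 6·3 = 18 ≡ 4 (mod 7).
    Then x = 0 + 13·4 = 52, valid modulo lcm(13, 7) = 91: x ≡ 52 (mod 91).
  Combine with x ≡ 1 (mod 11): since gcd(91, 11) = 1, we get a unique residue mod 1001.
    Write x = 52 + 91·t and substitute into x ≡ 1 (mod 11): 91·t ≡ 1 − 52 = -51 (mod 11).
    Reduce coefficients mod 11: 3·t ≡ 4 (mod 11).
    The inverse of 3 mod 11 is 4 (since 3·4 = 12 = 1·11 + 1), so t ≡ 4·4 = 16 ≡ 5 (mod 11).
    Then x = 52 + 91·5 = 507, valid modulo lcm(91, 11) = 1001: x ≡ 507 (mod 1001).
Verify: 507 mod 13 = 0 ✓, 507 mod 7 = 3 ✓, 507 mod 11 = 1 ✓.

x ≡ 507 (mod 1001).


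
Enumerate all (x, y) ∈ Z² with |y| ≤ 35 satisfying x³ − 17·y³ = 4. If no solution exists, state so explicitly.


The equation is x³ - 17y³ = 4. For fixed y, x³ = 17·y³ + 4, so a solution requires the RHS to be a perfect cube.
Strategy: iterate y from -35 to 35, compute RHS = 17·y³ + 4, and check whether it is a (positive or negative) perfect cube.
Check small values of y:
  y = 0: RHS = 4 is not a perfect cube.
  y = 1: RHS = 21 is not a perfect cube.
  y = -1: RHS = -13 is not a perfect cube.
  y = 2: RHS = 140 is not a perfect cube.
  y = -2: RHS = -132 is not a perfect cube.
  y = 3: RHS = 463 is not a perfect cube.
  y = -3: RHS = -455 is not a perfect cube.
Continuing the search up to |y| = 35 finds no solutions either.
No (x, y) in the scanned range satisfies the equation.

No integer solutions with |y| ≤ 35.


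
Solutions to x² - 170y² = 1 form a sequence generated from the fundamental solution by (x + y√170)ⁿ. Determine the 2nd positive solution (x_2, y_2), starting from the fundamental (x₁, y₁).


Step 1: Find the fundamental solution (x₁, y₁) of x² - 170y² = 1.
  Expand √170 as a continued fraction. a₀ = ⌊√170⌋ = 13; iterate m_{k+1} = d_k·a_k − m_k, d_{k+1} = (170 − m_{k+1}²)/d_k, a_{k+1} = ⌊(a₀ + m_{k+1})/d_{k+1}⌋ (starting m₀ = 0, d₀ = 1), with convergents p_k = a_k·p_{k-1} + p_{k-2}, q_k = a_k·q_{k-1} + q_{k-2} (p₋₁ = 1, q₋₁ = 0):
  k = 0: a₀ = 13; p₀/q₀ = 13/1; p₀² − 170·q₀² = 169 − 170 = -1.
  k = 1: m = 13, d = 1, a = ⌊(13 + 13)/1⌋ = 26; p/q = (26·13 + 1)/(26·1 + 0) = 339/26; p² − 170·q² = 114921 − 114920 = 1.
  The first convergent with p² − 170·q² = 1 gives the fundamental solution (x₁, y₁) = (339, 26).
Step 2: Apply the recurrence (x_{n+1}, y_{n+1}) = (x₁x_n + 170y₁y_n, x₁y_n + y₁x_n) repeatedly.
  From (x_1, y_1) = (339, 26): x_2 = 339·339 + 170·26·26 = 229841; y_2 = 339·26 + 26·339 = 17628.
Step 3: Verify x_2² - 170·y_2² = 52826885281 - 52826885280 = 1 (should be 1). ✓

(x_1, y_1) = (339, 26); (x_2, y_2) = (229841, 17628).


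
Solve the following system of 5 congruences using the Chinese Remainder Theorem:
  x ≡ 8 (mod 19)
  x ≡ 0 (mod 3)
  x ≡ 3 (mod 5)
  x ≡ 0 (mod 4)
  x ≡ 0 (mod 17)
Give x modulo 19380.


Product of moduli M = 19 · 3 · 5 · 4 · 17 = 19380.
Merge one congruence at a time:
  Start: x ≡ 8 (mod 19).
  Combine with x ≡ 0 (mod 3); new modulus lcm = 57.
    Write x = 8 + 19·t and substitute into x ≡ 0 (mod 3): 19·t ≡ 0 − 8 = -8 (mod 3).
    Reduce coefficients mod 3: 1·t ≡ 1 (mod 3).
    So t ≡ 1 (mod 3).
    Then x = 8 + 19·1 = 27, valid modulo lcm(19, 3) = 57: x ≡ 27 (mod 57).
  Combine with x ≡ 3 (mod 5); new modulus lcm = 285.
    Write x = 27 + 57·t and substitute into x ≡ 3 (mod 5): 57·t ≡ 3 − 27 = -24 (mod 5).
    Reduce coefficients mod 5: 2·t ≡ 1 (mod 5).
    The inverse of 2 mod 5 is 3 (since 2·3 = 6 = 1·5 + 1), so t ≡ 3·1 = 3 ≡ 3 (mod 5).
    Then x = 27 + 57·3 = 198, valid modulo lcm(57, 5) = 285: x ≡ 198 (mod 285).
  Combine with x ≡ 0 (mod 4); new modulus lcm = 1140.
    Write x = 198 + 285·t and substitute into x ≡ 0 (mod 4): 285·t ≡ 0 − 198 = -198 (mod 4).
    Reduce coefficients mod 4: 1·t ≡ 2 (mod 4).
    So t ≡ 2 (mod 4).
    Then x = 198 + 285·2 = 768, valid modulo lcm(285, 4) = 1140: x ≡ 768 (mod 1140).
  Combine with x ≡ 0 (mod 17); new modulus lcm = 19380.
    Write x = 768 + 1140·t and substitute into x ≡ 0 (mod 17): 1140·t ≡ 0 − 768 = -768 (mod 17).
    Reduce coefficients mod 17: 1·t ≡ 14 (mod 17).
    So t ≡ 14 (mod 17).
    Then x = 768 + 1140·14 = 16728, valid modulo lcm(1140, 17) = 19380: x ≡ 16728 (mod 19380).
Verify against each original: 16728 mod 19 = 8, 16728 mod 3 = 0, 16728 mod 5 = 3, 16728 mod 4 = 0, 16728 mod 17 = 0.

x ≡ 16728 (mod 19380).


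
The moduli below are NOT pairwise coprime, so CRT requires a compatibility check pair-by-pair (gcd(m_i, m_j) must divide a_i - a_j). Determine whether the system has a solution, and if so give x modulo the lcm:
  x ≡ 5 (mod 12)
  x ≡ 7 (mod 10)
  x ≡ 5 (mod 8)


Moduli 12, 10, 8 are not pairwise coprime, so CRT works modulo lcm(m_i) when all pairwise compatibility conditions hold.
Pairwise compatibility: gcd(m_i, m_j) must divide a_i - a_j for every pair.
Merge one congruence at a time:
  Start: x ≡ 5 (mod 12).
  Combine with x ≡ 7 (mod 10): gcd(12, 10) = 2; 7 - 5 = 2, which IS divisible by 2, so compatible.
    Write x = 5 + 12·t and substitute into x ≡ 7 (mod 10): 12·t ≡ 7 − 5 = 2 (mod 10).
    Divide the congruence (and modulus) by g = 2: 6·t ≡ 1 (mod 5).
    Reduce coefficients mod 5: 1·t ≡ 1 (mod 5).
    So t ≡ 1 (mod 5).
    Then x = 5 + 12·1 = 17, valid modulo lcm(12, 10) = 60: x ≡ 17 (mod 60).
  Combine with x ≡ 5 (mod 8): gcd(60, 8) = 4; 5 - 17 = -12, which IS divisible by 4, so compatible.
    Write x = 17 + 60·t and substitute into x ≡ 5 (mod 8): 60·t ≡ 5 − 17 = -12 (mod 8).
    Divide the congruence (and modulus) by g = 4: 15·t ≡ -3 (mod 2).
    Reduce coefficients mod 2: 1·t ≡ 1 (mod 2).
    So t ≡ 1 (mod 2).
    Then x = 17 + 60·1 = 77, valid modulo lcm(60, 8) = 120: x ≡ 77 (mod 120).
Verify: 77 mod 12 = 5, 77 mod 10 = 7, 77 mod 8 = 5.

x ≡ 77 (mod 120).


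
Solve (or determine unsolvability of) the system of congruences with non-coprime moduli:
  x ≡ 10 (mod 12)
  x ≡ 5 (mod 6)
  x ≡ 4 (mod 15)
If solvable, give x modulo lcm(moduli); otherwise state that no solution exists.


Moduli 12, 6, 15 are not pairwise coprime, so CRT works modulo lcm(m_i) when all pairwise compatibility conditions hold.
Pairwise compatibility: gcd(m_i, m_j) must divide a_i - a_j for every pair.
Merge one congruence at a time:
  Start: x ≡ 10 (mod 12).
  Combine with x ≡ 5 (mod 6): gcd(12, 6) = 6, and 5 - 10 = -5 is NOT divisible by 6.
    ⇒ system is inconsistent (no integer solution).

No solution (the system is inconsistent).


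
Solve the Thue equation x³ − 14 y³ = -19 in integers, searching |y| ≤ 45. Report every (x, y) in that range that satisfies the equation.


The equation is x³ - 14y³ = -19. For fixed y, x³ = 14·y³ − 19, so a solution requires the RHS to be a perfect cube.
Strategy: iterate y from -45 to 45, compute RHS = 14·y³ − 19, and check whether it is a (positive or negative) perfect cube.
Check small values of y:
  y = 0: RHS = -19 is not a perfect cube.
  y = 1: RHS = -5 is not a perfect cube.
  y = -1: RHS = -33 is not a perfect cube.
  y = 2: RHS = 93 is not a perfect cube.
  y = -2: RHS = -131 is not a perfect cube.
  y = 3: RHS = 359 is not a perfect cube.
  y = -3: RHS = -397 is not a perfect cube.
Continuing the search up to |y| = 45 finds no solutions either.
No (x, y) in the scanned range satisfies the equation.

No integer solutions with |y| ≤ 45.


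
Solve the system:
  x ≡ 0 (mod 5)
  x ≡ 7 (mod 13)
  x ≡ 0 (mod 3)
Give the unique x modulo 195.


Moduli 5, 13, 3 are pairwise coprime; by CRT there is a unique solution modulo M = 5 · 13 · 3 = 195.
Solve pairwise, accumulating the modulus:
  Start with x ≡ 0 (mod 5).
  Combine with x ≡ 7 (mod 13): since gcd(5, 13) = 1, we get a unique residue mod 65.
    Write x = 0 + 5·t and substitute into x ≡ 7 (mod 13): 5·t ≡ 7 − 0 = 7 (mod 13).
    The inverse of 5 mod 13 is 8 (since 5·8 = 40 = 3·13 + 1), so t ≡ 8·7 = 56 ≡ 4 (mod 13).
    Then x = 0 + 5·4 = 20, valid modulo lcm(5, 13) = 65: x ≡ 20 (mod 65).
  Combine with x ≡ 0 (mod 3): since gcd(65, 3) = 1, we get a unique residue mod 195.
    Write x = 20 + 65·t and substitute into x ≡ 0 (mod 3): 65·t ≡ 0 − 20 = -20 (mod 3).
    Reduce coefficients mod 3: 2·t ≡ 1 (mod 3).
    The inverse of 2 mod 3 is 2 (since 2·2 = 4 = 1·3 + 1), so t ≡ 2·1 = 2 ≡ 2 (mod 3).
    Then x = 20 + 65·2 = 150, valid modulo lcm(65, 3) = 195: x ≡ 150 (mod 195).
Verify: 150 mod 5 = 0 ✓, 150 mod 13 = 7 ✓, 150 mod 3 = 0 ✓.

x ≡ 150 (mod 195).


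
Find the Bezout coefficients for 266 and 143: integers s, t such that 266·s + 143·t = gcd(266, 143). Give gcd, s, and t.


Euclidean algorithm on (266, 143) — divide until remainder is 0:
  266 = 1 · 143 + 123
  143 = 1 · 123 + 20
  123 = 6 · 20 + 3
  20 = 6 · 3 + 2
  3 = 1 · 2 + 1
  2 = 2 · 1 + 0
gcd(266, 143) = 1.
Track Bezout coefficients alongside the remainders: start with r₀ = 266 = a·1 + b·0 (s = 1, t = 0) and r₁ = 143 = a·0 + b·1 (s = 0, t = 1); each new remainder r_{k+1} = r_{k-1} − q_k·r_k inherits s_{k+1} = s_{k-1} − q_k·s_k, t_{k+1} = t_{k-1} − q_k·t_k, so r_k = a·s_k + b·t_k at every step:
  q = 1: r = 123, s = 1 − 1·0 = 1, t = 0 − 1·1 = -1  (check: 266·1 + 143·(-1) = 123)
  q = 1: r = 20, s = 0 − 1·1 = -1, t = 1 − 1·(-1) = 2  (check: 266·(-1) + 143·2 = 20)
  q = 6: r = 3, s = 1 − 6·(-1) = 7, t = -1 − 6·2 = -13  (check: 266·7 + 143·(-13) = 3)
  q = 6: r = 2, s = -1 − 6·7 = -43, t = 2 − 6·(-13) = 80  (check: 266·(-43) + 143·80 = 2)
  q = 1: r = 1, s = 7 − 1·(-43) = 50, t = -13 − 1·80 = -93  (check: 266·50 + 143·(-93) = 1)
The row with r = 1 (the gcd) gives the Bezout coefficients s = 50, t = -93.
Result: 266 · (50) + 143 · (-93) = 1.

gcd(266, 143) = 1; s = 50, t = -93 (check: 266·50 + 143·(-93) = 1).


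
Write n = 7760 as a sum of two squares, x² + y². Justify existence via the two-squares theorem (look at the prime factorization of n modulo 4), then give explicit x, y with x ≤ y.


Step 1: Factor n = 7760 = 2^4 · 5 · 97.
Step 2: Check the mod-4 condition on each prime factor: 2 = 2 (special); 5 ≡ 1 (mod 4), exponent 1; 97 ≡ 1 (mod 4), exponent 1.
All primes ≡ 3 (mod 4) appear to even exponent (or don't appear), so by the two-squares theorem n IS expressible as a sum of two squares.
Step 3: Build a representation. Group n = k² · m with k = 4 and m = 5 · 97 = 485 (a product of primes ≡ 1 (mod 4)); a representation of m scales to one of n via (k·x)² + (k·y)² = k²(x² + y²). Each prime p ≡ 1 (mod 4) is itself a sum of two squares; find a² by testing p − a² for a perfect square:
  5: 5 − 1² = 4 = 2² ⇒ 5 = 1² + 2².
  97: 97 − 1² = 96, 97 − 2² = 93, 97 − 3² = 88, 97 − 4² = 81 = 9² ⇒ 97 = 4² + 9².
  Combine using the Brahmagupta–Fibonacci identity (a² + b²)(c² + d²) = (ac − bd)² + (ad + bc)² = (ac + bd)² + (ad − bc)²:
  5 · 97 = 485: from (1² + 2²)(4² + 9²), take (1·4 − 2·9, 1·9 + 2·4) = (4 − 18, 9 + 8) = (-14, 17); dropping signs (only squares matter) gives (14, 17); check 14² + 17² = 196 + 289 = 485 ✓.
  Scale by k = 4: (4·14, 4·17) = (56, 68).
Step 4: Order so x ≤ y and verify: 56² + 68² = 3136 + 4624 = 7760 = n. ✓

n = 7760 = 56² + 68² (one valid representation with x ≤ y).


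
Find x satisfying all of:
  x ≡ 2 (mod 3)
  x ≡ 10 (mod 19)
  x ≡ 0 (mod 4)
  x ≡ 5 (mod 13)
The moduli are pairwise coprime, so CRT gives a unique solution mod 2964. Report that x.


Product of moduli M = 3 · 19 · 4 · 13 = 2964.
Merge one congruence at a time:
  Start: x ≡ 2 (mod 3).
  Combine with x ≡ 10 (mod 19); new modulus lcm = 57.
    Write x = 2 + 3·t and substitute into x ≡ 10 (mod 19): 3·t ≡ 10 − 2 = 8 (mod 19).
    The inverse of 3 mod 19 is 13 (since 3·13 = 39 = 2·19 + 1), so t ≡ 13·8 = 104 ≡ 9 (mod 19).
    Then x = 2 + 3·9 = 29, valid modulo lcm(3, 19) = 57: x ≡ 29 (mod 57).
  Combine with x ≡ 0 (mod 4); new modulus lcm = 228.
    Write x = 29 + 57·t and substitute into x ≡ 0 (mod 4): 57·t ≡ 0 − 29 = -29 (mod 4).
    Reduce coefficients mod 4: 1·t ≡ 3 (mod 4).
    So t ≡ 3 (mod 4).
    Then x = 29 + 57·3 = 200, valid modulo lcm(57, 4) = 228: x ≡ 200 (mod 228).
  Combine with x ≡ 5 (mod 13); new modulus lcm = 2964.
    Write x = 200 + 228·t and substitute into x ≡ 5 (mod 13): 228·t ≡ 5 − 200 = -195 (mod 13).
    Reduce coefficients mod 13: 7·t ≡ 0 (mod 13).
    The inverse of 7 mod 13 is 2 (since 7·2 = 14 = 1·13 + 1), so t ≡ 2·0 = 0 ≡ 0 (mod 13).
    Then x = 200 + 228·0 = 200, valid modulo lcm(228, 13) = 2964: x ≡ 200 (mod 2964).
Verify against each original: 200 mod 3 = 2, 200 mod 19 = 10, 200 mod 4 = 0, 200 mod 13 = 5.

x ≡ 200 (mod 2964).


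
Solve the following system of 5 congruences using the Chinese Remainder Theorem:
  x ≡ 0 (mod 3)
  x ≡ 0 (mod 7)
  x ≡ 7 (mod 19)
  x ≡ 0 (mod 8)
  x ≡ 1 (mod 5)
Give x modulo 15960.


Product of moduli M = 3 · 7 · 19 · 8 · 5 = 15960.
Merge one congruence at a time:
  Start: x ≡ 0 (mod 3).
  Combine with x ≡ 0 (mod 7); new modulus lcm = 21.
    Write x = 0 + 3·t and substitute into x ≡ 0 (mod 7): 3·t ≡ 0 − 0 = 0 (mod 7).
    The inverse of 3 mod 7 is 5 (since 3·5 = 15 = 2·7 + 1), so t ≡ 5·0 = 0 ≡ 0 (mod 7).
    Then x = 0 + 3·0 = 0, valid modulo lcm(3, 7) = 21: x ≡ 0 (mod 21).
  Combine with x ≡ 7 (mod 19); new modulus lcm = 399.
    Write x = 0 + 21·t and substitute into x ≡ 7 (mod 19): 21·t ≡ 7 − 0 = 7 (mod 19).
    Reduce coefficients mod 19: 2·t ≡ 7 (mod 19).
    The inverse of 2 mod 19 is 10 (since 2·10 = 20 = 1·19 + 1), so t ≡ 10·7 = 70 ≡ 13 (mod 19).
    Then x = 0 + 21·13 = 273, valid modulo lcm(21, 19) = 399: x ≡ 273 (mod 399).
  Combine with x ≡ 0 (mod 8); new modulus lcm = 3192.
    Write x = 273 + 399·t and substitute into x ≡ 0 (mod 8): 399·t ≡ 0 − 273 = -273 (mod 8).
    Reduce coefficients mod 8: 7·t ≡ 7 (mod 8).
    The inverse of 7 mod 8 is 7 (since 7·7 = 49 = 6·8 + 1), so t ≡ 7·7 = 49 ≡ 1 (mod 8).
    Then x = 273 + 399·1 = 672, valid modulo lcm(399, 8) = 3192: x ≡ 672 (mod 3192).
  Combine with x ≡ 1 (mod 5); new modulus lcm = 15960.
    Write x = 672 + 3192·t and substitute into x ≡ 1 (mod 5): 3192·t ≡ 1 − 672 = -671 (mod 5).
    Reduce coefficients mod 5: 2·t ≡ 4 (mod 5).
    The inverse of 2 mod 5 is 3 (since 2·3 = 6 = 1·5 + 1), so t ≡ 3·4 = 12 ≡ 2 (mod 5).
    Then x = 672 + 3192·2 = 7056, valid modulo lcm(3192, 5) = 15960: x ≡ 7056 (mod 15960).
Verify against each original: 7056 mod 3 = 0, 7056 mod 7 = 0, 7056 mod 19 = 7, 7056 mod 8 = 0, 7056 mod 5 = 1.

x ≡ 7056 (mod 15960).


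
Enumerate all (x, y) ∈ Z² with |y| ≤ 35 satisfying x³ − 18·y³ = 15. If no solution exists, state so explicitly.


The equation is x³ - 18y³ = 15. For fixed y, x³ = 18·y³ + 15, so a solution requires the RHS to be a perfect cube.
Strategy: iterate y from -35 to 35, compute RHS = 18·y³ + 15, and check whether it is a (positive or negative) perfect cube.
Check small values of y:
  y = 0: RHS = 15 is not a perfect cube.
  y = 1: RHS = 33 is not a perfect cube.
  y = -1: RHS = -3 is not a perfect cube.
  y = 2: RHS = 159 is not a perfect cube.
  y = -2: RHS = -129 is not a perfect cube.
  y = 3: RHS = 501 is not a perfect cube.
  y = -3: RHS = -471 is not a perfect cube.
Continuing the search up to |y| = 35 finds no solutions either.
No (x, y) in the scanned range satisfies the equation.

No integer solutions with |y| ≤ 35.


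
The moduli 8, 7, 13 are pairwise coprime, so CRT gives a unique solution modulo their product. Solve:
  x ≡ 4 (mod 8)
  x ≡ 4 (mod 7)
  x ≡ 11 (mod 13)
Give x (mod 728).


Moduli 8, 7, 13 are pairwise coprime; by CRT there is a unique solution modulo M = 8 · 7 · 13 = 728.
Solve pairwise, accumulating the modulus:
  Start with x ≡ 4 (mod 8).
  Combine with x ≡ 4 (mod 7): since gcd(8, 7) = 1, we get a unique residue mod 56.
    Write x = 4 + 8·t and substitute into x ≡ 4 (mod 7): 8·t ≡ 4 − 4 = 0 (mod 7).
    Reduce coefficients mod 7: 1·t ≡ 0 (mod 7).
    So t ≡ 0 (mod 7).
    Then x = 4 + 8·0 = 4, valid modulo lcm(8, 7) = 56: x ≡ 4 (mod 56).
  Combine with x ≡ 11 (mod 13): since gcd(56, 13) = 1, we get a unique residue mod 728.
    Write x = 4 + 56·t and substitute into x ≡ 11 (mod 13): 56·t ≡ 11 − 4 = 7 (mod 13).
    Reduce coefficients mod 13: 4·t ≡ 7 (mod 13).
    The inverse of 4 mod 13 is 10 (since 4·10 = 40 = 3·13 + 1), so t ≡ 10·7 = 70 ≡ 5 (mod 13).
    Then x = 4 + 56·5 = 284, valid modulo lcm(56, 13) = 728: x ≡ 284 (mod 728).
Verify: 284 mod 8 = 4 ✓, 284 mod 7 = 4 ✓, 284 mod 13 = 11 ✓.

x ≡ 284 (mod 728).


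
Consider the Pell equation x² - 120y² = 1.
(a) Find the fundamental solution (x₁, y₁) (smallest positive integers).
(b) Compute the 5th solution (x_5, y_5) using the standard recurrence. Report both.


Step 1: Find the fundamental solution (x₁, y₁) of x² - 120y² = 1.
  Expand √120 as a continued fraction. a₀ = ⌊√120⌋ = 10; iterate m_{k+1} = d_k·a_k − m_k, d_{k+1} = (120 − m_{k+1}²)/d_k, a_{k+1} = ⌊(a₀ + m_{k+1})/d_{k+1}⌋ (starting m₀ = 0, d₀ = 1), with convergents p_k = a_k·p_{k-1} + p_{k-2}, q_k = a_k·q_{k-1} + q_{k-2} (p₋₁ = 1, q₋₁ = 0):
  k = 0: a₀ = 10; p₀/q₀ = 10/1; p₀² − 120·q₀² = 100 − 120 = -20.
  k = 1: m = 10, d = 20, a = ⌊(10 + 10)/20⌋ = 1; p/q = (1·10 + 1)/(1·1 + 0) = 11/1; p² − 120·q² = 121 − 120 = 1.
  The first convergent with p² − 120·q² = 1 gives the fundamental solution (x₁, y₁) = (11, 1).
Step 2: Apply the recurrence (x_{n+1}, y_{n+1}) = (x₁x_n + 120y₁y_n, x₁y_n + y₁x_n) repeatedly.
  From (x_1, y_1) = (11, 1): x_2 = 11·11 + 120·1·1 = 241; y_2 = 11·1 + 1·11 = 22.
  From (x_2, y_2) = (241, 22): x_3 = 11·241 + 120·1·22 = 5291; y_3 = 11·22 + 1·241 = 483.
  From (x_3, y_3) = (5291, 483): x_4 = 11·5291 + 120·1·483 = 116161; y_4 = 11·483 + 1·5291 = 10604.
  From (x_4, y_4) = (116161, 10604): x_5 = 11·116161 + 120·1·10604 = 2550251; y_5 = 11·10604 + 1·116161 = 232805.
Step 3: Verify x_5² - 120·y_5² = 6503780163001 - 6503780163000 = 1 (should be 1). ✓

(x_1, y_1) = (11, 1); (x_5, y_5) = (2550251, 232805).


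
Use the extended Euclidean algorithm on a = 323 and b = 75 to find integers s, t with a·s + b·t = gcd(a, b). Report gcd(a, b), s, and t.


Euclidean algorithm on (323, 75) — divide until remainder is 0:
  323 = 4 · 75 + 23
  75 = 3 · 23 + 6
  23 = 3 · 6 + 5
  6 = 1 · 5 + 1
  5 = 5 · 1 + 0
gcd(323, 75) = 1.
Track Bezout coefficients alongside the remainders: start with r₀ = 323 = a·1 + b·0 (s = 1, t = 0) and r₁ = 75 = a·0 + b·1 (s = 0, t = 1); each new remainder r_{k+1} = r_{k-1} − q_k·r_k inherits s_{k+1} = s_{k-1} − q_k·s_k, t_{k+1} = t_{k-1} − q_k·t_k, so r_k = a·s_k + b·t_k at every step:
  q = 4: r = 23, s = 1 − 4·0 = 1, t = 0 − 4·1 = -4  (check: 323·1 + 75·(-4) = 23)
  q = 3: r = 6, s = 0 − 3·1 = -3, t = 1 − 3·(-4) = 13  (check: 323·(-3) + 75·13 = 6)
  q = 3: r = 5, s = 1 − 3·(-3) = 10, t = -4 − 3·13 = -43  (check: 323·10 + 75·(-43) = 5)
  q = 1: r = 1, s = -3 − 1·10 = -13, t = 13 − 1·(-43) = 56  (check: 323·(-13) + 75·56 = 1)
The row with r = 1 (the gcd) gives the Bezout coefficients s = -13, t = 56.
Result: 323 · (-13) + 75 · (56) = 1.

gcd(323, 75) = 1; s = -13, t = 56 (check: 323·(-13) + 75·56 = 1).


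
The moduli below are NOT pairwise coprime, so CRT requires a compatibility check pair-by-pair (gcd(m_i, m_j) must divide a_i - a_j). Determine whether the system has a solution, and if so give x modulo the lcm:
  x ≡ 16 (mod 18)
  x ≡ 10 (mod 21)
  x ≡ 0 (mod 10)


Moduli 18, 21, 10 are not pairwise coprime, so CRT works modulo lcm(m_i) when all pairwise compatibility conditions hold.
Pairwise compatibility: gcd(m_i, m_j) must divide a_i - a_j for every pair.
Merge one congruence at a time:
  Start: x ≡ 16 (mod 18).
  Combine with x ≡ 10 (mod 21): gcd(18, 21) = 3; 10 - 16 = -6, which IS divisible by 3, so compatible.
    Write x = 16 + 18·t and substitute into x ≡ 10 (mod 21): 18·t ≡ 10 − 16 = -6 (mod 21).
    Divide the congruence (and modulus) by g = 3: 6·t ≡ -2 (mod 7).
    Reduce coefficients mod 7: 6·t ≡ 5 (mod 7).
    The inverse of 6 mod 7 is 6 (since 6·6 = 36 = 5·7 + 1), so t ≡ 6·5 = 30 ≡ 2 (mod 7).
    Then x = 16 + 18·2 = 52, valid modulo lcm(18, 21) = 126: x ≡ 52 (mod 126).
  Combine with x ≡ 0 (mod 10): gcd(126, 10) = 2; 0 - 52 = -52, which IS divisible by 2, so compatible.
    Write x = 52 + 126·t and substitute into x ≡ 0 (mod 10): 126·t ≡ 0 − 52 = -52 (mod 10).
    Divide the congruence (and modulus) by g = 2: 63·t ≡ -26 (mod 5).
    Reduce coefficients mod 5: 3·t ≡ 4 (mod 5).
    The inverse of 3 mod 5 is 2 (since 3·2 = 6 = 1·5 + 1), so t ≡ 2·4 = 8 ≡ 3 (mod 5).
    Then x = 52 + 126·3 = 430, valid modulo lcm(126, 10) = 630: x ≡ 430 (mod 630).
Verify: 430 mod 18 = 16, 430 mod 21 = 10, 430 mod 10 = 0.

x ≡ 430 (mod 630).
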